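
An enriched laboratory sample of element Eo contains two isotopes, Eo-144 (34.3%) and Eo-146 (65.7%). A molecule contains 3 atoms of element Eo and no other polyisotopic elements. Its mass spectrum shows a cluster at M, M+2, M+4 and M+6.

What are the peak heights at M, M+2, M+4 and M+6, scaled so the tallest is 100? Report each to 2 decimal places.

9.09 : 52.21 : 100.00 : 63.85

Each Eo atom is independently Eo-144 (p = 0.343) or Eo-146 (q = 0.657); the cluster is the binomial expansion (p + q)^3.
P(M) = 0.343^3 = 0.040354
P(M+2) = 3 × 0.343^2 × 0.657^1 = 0.231886
P(M+4) = 3 × 0.343^1 × 0.657^2 = 0.444167
P(M+6) = 0.657^3 = 0.283593
The M+4 peak is largest (0.444167); scaling to 100 gives 9.09 : 52.21 : 100.00 : 63.85.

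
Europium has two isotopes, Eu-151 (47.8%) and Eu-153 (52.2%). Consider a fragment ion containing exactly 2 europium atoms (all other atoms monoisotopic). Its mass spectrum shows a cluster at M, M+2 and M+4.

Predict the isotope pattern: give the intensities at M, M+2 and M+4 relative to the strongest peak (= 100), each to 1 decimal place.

Expanding (0.478 + 0.522)^2:
P(M) = 0.478^2 = 0.228484
P(M+2) = 2 × 0.478^1 × 0.522^1 = 0.499032
P(M+4) = 0.522^2 = 0.272484
The M+2 peak is largest (0.499032); scaling to 100 gives 45.8 : 100.0 : 54.6.

45.8 : 100.0 : 54.6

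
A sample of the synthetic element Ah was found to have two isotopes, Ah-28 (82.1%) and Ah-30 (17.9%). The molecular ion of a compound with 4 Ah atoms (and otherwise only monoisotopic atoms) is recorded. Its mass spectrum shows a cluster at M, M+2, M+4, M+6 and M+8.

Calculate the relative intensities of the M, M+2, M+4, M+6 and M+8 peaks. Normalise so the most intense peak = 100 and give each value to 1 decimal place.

The 4 Ah atoms are independent, so intensities follow the terms of (0.821 + 0.179)^4.
P(M) = 0.821^4 = 0.454331
P(M+2) = 4 × 0.821^3 × 0.179^1 = 0.396226
P(M+4) = 6 × 0.821^2 × 0.179^2 = 0.129582
P(M+6) = 4 × 0.821^1 × 0.179^3 = 0.018835
P(M+8) = 0.179^4 = 0.001027
The M peak is largest (0.454331); scaling to 100 gives 100.0 : 87.2 : 28.5 : 4.1 : 0.2.

100.0 : 87.2 : 28.5 : 4.1 : 0.2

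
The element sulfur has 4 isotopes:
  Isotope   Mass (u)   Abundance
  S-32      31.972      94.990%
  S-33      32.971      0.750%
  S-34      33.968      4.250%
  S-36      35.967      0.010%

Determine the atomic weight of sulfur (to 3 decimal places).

32.065 u

Ar = Σ fᵢ·mᵢ = 0.94990 × 31.972 + 0.00750 × 32.971 + 0.04250 × 33.968 + 0.00010 × 35.967
= 30.3702 + 0.2473 + 1.4436 + 0.0036 = 32.0647 u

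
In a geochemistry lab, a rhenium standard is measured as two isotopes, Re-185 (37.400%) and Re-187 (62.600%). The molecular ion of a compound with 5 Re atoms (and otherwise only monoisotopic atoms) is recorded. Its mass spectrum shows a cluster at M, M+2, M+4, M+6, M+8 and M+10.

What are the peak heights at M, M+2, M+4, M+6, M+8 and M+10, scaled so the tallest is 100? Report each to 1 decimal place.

Each Re atom is independently Re-185 (p = 0.37400) or Re-187 (q = 0.62600); the cluster is the binomial expansion (p + q)^5.
P(M) = 0.37400^5 = 0.007317
P(M+2) = 5 × 0.37400^4 × 0.62600^1 = 0.061239
P(M+4) = 10 × 0.37400^3 × 0.62600^2 = 0.205005
P(M+6) = 10 × 0.37400^2 × 0.62600^3 = 0.343136
P(M+8) = 5 × 0.37400^1 × 0.62600^4 = 0.287170
P(M+10) = 0.62600^5 = 0.096133
The M+6 peak is largest (0.343136); scaling to 100 gives 2.1 : 17.8 : 59.7 : 100.0 : 83.7 : 28.0.

2.1 : 17.8 : 59.7 : 100.0 : 83.7 : 28.0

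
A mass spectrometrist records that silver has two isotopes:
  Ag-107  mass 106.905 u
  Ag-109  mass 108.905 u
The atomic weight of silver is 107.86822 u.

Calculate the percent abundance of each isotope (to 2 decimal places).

Ag-107: 51.84%, Ag-109: 48.16%

With x = fraction of Ag-107 (so Ag-109 is 1 − x):
106.905·x + 108.905·(1 − x) = 107.86822
(106.905 − 108.905)·x = 107.86822 − 108.905
x = -1.03678 / -2.000 = 0.51839 → 51.84% Ag-107, 48.16% Ag-109.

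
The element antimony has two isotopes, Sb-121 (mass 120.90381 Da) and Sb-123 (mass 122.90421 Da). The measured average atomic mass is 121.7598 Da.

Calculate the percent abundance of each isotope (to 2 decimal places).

Sb-121: 57.21%, Sb-123: 42.79%

Writing the weighted mean with unknown fraction x of Sb-121:
120.90381·x + 122.90421·(1 − x) = 121.7598
(120.90381 − 122.90421)·x = 121.7598 − 122.90421
x = -1.14441 / -2.00040 = 0.57209 → 57.21% Sb-121, 42.79% Sb-123.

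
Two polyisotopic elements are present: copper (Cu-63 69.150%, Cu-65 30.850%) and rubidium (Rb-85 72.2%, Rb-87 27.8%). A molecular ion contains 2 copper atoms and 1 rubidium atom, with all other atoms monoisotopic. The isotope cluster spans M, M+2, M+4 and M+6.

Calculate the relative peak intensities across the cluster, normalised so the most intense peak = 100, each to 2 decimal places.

Copper pattern (n=2): 0.47817225 : 0.4266555 : 0.09517225
Rubidium pattern (n=1): 0.7220 : 0.2780
Convolve the two distributions (both contribute in 2-u steps):
  M: 0.47817225×0.7220 = 0.345240
  M+2: 0.47817225×0.2780 + 0.4266555×0.7220 = 0.440977
  M+4: 0.4266555×0.2780 + 0.09517225×0.7220 = 0.187325
  M+6: 0.09517225×0.2780 = 0.026458
Scale to base peak (0.440977) = 100: 78.29 : 100.00 : 42.48 : 6.00

78.29 : 100.00 : 42.48 : 6.00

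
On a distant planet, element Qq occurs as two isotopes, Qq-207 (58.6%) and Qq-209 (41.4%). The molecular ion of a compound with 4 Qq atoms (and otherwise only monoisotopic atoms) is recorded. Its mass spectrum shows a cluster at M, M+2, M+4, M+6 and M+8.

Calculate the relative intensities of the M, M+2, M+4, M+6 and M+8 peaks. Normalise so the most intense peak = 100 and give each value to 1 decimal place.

33.4 : 94.4 : 100.0 : 47.1 : 8.3

The 4 Qq atoms are independent, so intensities follow the terms of (0.586 + 0.414)^4.
P(M) = 0.586^4 = 0.117921
P(M+2) = 4 × 0.586^3 × 0.414^1 = 0.333237
P(M+4) = 6 × 0.586^2 × 0.414^2 = 0.353140
P(M+6) = 4 × 0.586^1 × 0.414^3 = 0.166325
P(M+8) = 0.414^4 = 0.029377
The M+4 peak is largest (0.353140); scaling to 100 gives 33.4 : 94.4 : 100.0 : 47.1 : 8.3.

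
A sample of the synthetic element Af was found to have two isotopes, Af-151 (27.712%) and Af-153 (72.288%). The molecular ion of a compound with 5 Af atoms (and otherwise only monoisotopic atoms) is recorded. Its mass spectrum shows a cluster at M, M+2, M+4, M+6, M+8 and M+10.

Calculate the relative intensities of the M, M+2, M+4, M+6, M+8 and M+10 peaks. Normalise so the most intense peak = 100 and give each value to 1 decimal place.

0.4 : 5.6 : 29.4 : 76.7 : 100.0 : 52.2

Expanding (0.27712 + 0.72288)^5:
P(M) = 0.27712^5 = 0.001634
P(M+2) = 5 × 0.27712^4 × 0.72288^1 = 0.021316
P(M+4) = 10 × 0.27712^3 × 0.72288^2 = 0.111208
P(M+6) = 10 × 0.27712^2 × 0.72288^3 = 0.290091
P(M+8) = 5 × 0.27712^1 × 0.72288^4 = 0.378358
P(M+10) = 0.72288^5 = 0.197393
The M+8 peak is largest (0.378358); scaling to 100 gives 0.4 : 5.6 : 29.4 : 76.7 : 100.0 : 52.2.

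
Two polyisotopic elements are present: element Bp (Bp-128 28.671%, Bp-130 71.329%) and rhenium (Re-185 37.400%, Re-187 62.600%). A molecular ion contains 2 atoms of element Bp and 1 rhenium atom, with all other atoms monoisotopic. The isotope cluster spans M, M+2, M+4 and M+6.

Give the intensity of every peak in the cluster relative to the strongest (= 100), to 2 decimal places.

Element Bp pattern (n=2): 0.08220262 : 0.40901475 : 0.50878262
Rhenium pattern (n=1): 0.3740 : 0.6260
Convolve the two distributions (both contribute in 2-u steps):
  M: 0.08220262×0.3740 = 0.030744
  M+2: 0.08220262×0.6260 + 0.40901475×0.3740 = 0.204430
  M+4: 0.40901475×0.6260 + 0.50878262×0.3740 = 0.446328
  M+6: 0.50878262×0.6260 = 0.318498
Scale to base peak (0.446328) = 100: 6.89 : 45.80 : 100.00 : 71.36

6.89 : 45.80 : 100.00 : 71.36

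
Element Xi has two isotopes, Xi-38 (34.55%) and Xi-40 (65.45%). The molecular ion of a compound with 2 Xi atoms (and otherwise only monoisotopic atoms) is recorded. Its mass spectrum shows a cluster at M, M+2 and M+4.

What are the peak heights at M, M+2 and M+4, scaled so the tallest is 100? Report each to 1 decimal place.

26.4 : 100.0 : 94.7

Each Xi atom is independently Xi-38 (p = 0.3455) or Xi-40 (q = 0.6545); the cluster is the binomial expansion (p + q)^2.
P(M) = 0.3455^2 = 0.119370
P(M+2) = 2 × 0.3455^1 × 0.6545^1 = 0.452260
P(M+4) = 0.6545^2 = 0.428370
The M+2 peak is largest (0.452260); scaling to 100 gives 26.4 : 100.0 : 94.7.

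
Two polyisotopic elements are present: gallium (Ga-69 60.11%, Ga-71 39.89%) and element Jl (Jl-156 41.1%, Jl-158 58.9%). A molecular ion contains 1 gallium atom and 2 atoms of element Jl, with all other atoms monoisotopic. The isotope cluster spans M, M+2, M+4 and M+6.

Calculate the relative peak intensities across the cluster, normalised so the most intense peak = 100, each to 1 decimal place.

25.3 : 89.2 : 100.0 : 34.5

Gallium pattern (n=1): 0.6011 : 0.3989
Element Jl pattern (n=2): 0.168921 : 0.484158 : 0.346921
Convolve the two distributions (both contribute in 2-u steps):
  M: 0.6011×0.168921 = 0.101538
  M+2: 0.6011×0.484158 + 0.3989×0.168921 = 0.358410
  M+4: 0.6011×0.346921 + 0.3989×0.484158 = 0.401665
  M+6: 0.3989×0.346921 = 0.138387
Scale to base peak (0.401665) = 100: 25.3 : 89.2 : 100.0 : 34.5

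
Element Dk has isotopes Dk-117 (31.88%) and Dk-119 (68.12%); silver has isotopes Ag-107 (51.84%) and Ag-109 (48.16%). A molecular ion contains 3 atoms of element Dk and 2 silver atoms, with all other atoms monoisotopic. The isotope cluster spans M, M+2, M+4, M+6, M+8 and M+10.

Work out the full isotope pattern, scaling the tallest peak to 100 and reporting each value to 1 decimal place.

2.5 : 20.3 : 65.0 : 100.0 : 73.5 : 20.7

Element Dk pattern (n=3): 0.03240074 : 0.2076981 : 0.44380158 : 0.31609958
Silver pattern (n=2): 0.26873856 : 0.49932288 : 0.23193856
Convolve the two distributions (both contribute in 2-u steps):
  M: 0.03240074×0.26873856 = 0.008707
  M+2: 0.03240074×0.49932288 + 0.2076981×0.26873856 = 0.071995
  M+4: 0.03240074×0.23193856 + 0.2076981×0.49932288 + 0.44380158×0.26873856 = 0.230490
  M+6: 0.2076981×0.23193856 + 0.44380158×0.49932288 + 0.31609958×0.26873856 = 0.354722
  M+8: 0.44380158×0.23193856 + 0.31609958×0.49932288 = 0.260770
  M+10: 0.31609958×0.23193856 = 0.073316
Scale to base peak (0.354722) = 100: 2.5 : 20.3 : 65.0 : 100.0 : 73.5 : 20.7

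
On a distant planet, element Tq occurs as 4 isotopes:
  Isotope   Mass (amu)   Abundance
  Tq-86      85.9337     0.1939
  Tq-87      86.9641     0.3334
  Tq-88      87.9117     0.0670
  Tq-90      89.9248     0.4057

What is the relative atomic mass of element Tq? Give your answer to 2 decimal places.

The abundance-weighted mean is 0.1939 × 85.9337 + 0.3334 × 86.9641 + 0.0670 × 87.9117 + 0.4057 × 89.9248
= 16.66254 + 28.99383 + 5.89008 + 36.48249 = 88.02894 amu

88.03 amu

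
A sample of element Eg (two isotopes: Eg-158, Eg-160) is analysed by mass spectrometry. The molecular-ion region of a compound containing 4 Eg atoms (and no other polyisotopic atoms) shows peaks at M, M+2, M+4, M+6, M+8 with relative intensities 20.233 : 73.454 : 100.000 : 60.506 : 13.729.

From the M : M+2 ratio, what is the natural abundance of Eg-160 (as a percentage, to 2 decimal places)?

47.58%

If p is the fraction of Eg that is Eg-158, then I(M+2)/I(M) = [C(4,1)·p^3·(1−p)] / p^4 = 4·(1−p)/p = 73.454/20.233 = 3.6304
(1−p)/p = 3.6304/4 = 0.9076  ⇒  p = 1/(1 + 0.9076) = 0.5242
Eg-158: 52.42%, Eg-160: 47.58%.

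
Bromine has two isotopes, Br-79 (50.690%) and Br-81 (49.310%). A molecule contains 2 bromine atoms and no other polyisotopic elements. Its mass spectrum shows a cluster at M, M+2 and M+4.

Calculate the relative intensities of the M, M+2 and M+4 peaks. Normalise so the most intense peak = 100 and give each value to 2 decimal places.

Expanding (0.50690 + 0.49310)^2:
P(M) = 0.50690^2 = 0.256948
P(M+2) = 2 × 0.50690^1 × 0.49310^1 = 0.499905
P(M+4) = 0.49310^2 = 0.243148
The M+2 peak is largest (0.499905); scaling to 100 gives 51.40 : 100.00 : 48.64.

51.40 : 100.00 : 48.64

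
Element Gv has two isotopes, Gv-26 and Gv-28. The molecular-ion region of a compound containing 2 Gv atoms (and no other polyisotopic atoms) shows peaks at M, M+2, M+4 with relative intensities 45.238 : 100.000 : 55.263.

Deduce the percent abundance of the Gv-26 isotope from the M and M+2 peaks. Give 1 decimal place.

If p is the fraction of Gv that is Gv-26, then I(M+2)/I(M) = [C(2,1)·p^1·(1−p)] / p^2 = 2·(1−p)/p = 100.000/45.238 = 2.2105
(1−p)/p = 2.2105/2 = 1.1053  ⇒  p = 1/(1 + 1.1053) = 0.4750
Gv-26: 47.5%, Gv-28: 52.5%.

47.5%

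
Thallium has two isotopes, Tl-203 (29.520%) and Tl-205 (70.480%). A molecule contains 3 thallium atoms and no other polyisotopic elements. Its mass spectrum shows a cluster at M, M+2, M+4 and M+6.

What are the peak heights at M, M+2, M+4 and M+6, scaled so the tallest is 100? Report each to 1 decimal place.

Expanding (0.29520 + 0.70480)^3:
P(M) = 0.29520^3 = 0.025725
P(M+2) = 3 × 0.29520^2 × 0.70480^1 = 0.184255
P(M+4) = 3 × 0.29520^1 × 0.70480^2 = 0.439916
P(M+6) = 0.70480^3 = 0.350104
The M+4 peak is largest (0.439916); scaling to 100 gives 5.8 : 41.9 : 100.0 : 79.6.

5.8 : 41.9 : 100.0 : 79.6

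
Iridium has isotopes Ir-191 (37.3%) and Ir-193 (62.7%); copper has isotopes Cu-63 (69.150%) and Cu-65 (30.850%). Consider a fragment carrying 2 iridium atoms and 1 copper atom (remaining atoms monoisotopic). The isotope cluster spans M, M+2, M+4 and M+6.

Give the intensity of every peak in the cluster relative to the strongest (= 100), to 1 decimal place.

23.1 : 88.0 : 100.0 : 29.1

Iridium pattern (n=2): 0.139129 : 0.467742 : 0.393129
Copper pattern (n=1): 0.6915 : 0.3085
Convolve the two distributions (both contribute in 2-u steps):
  M: 0.139129×0.6915 = 0.096208
  M+2: 0.139129×0.3085 + 0.467742×0.6915 = 0.366365
  M+4: 0.467742×0.3085 + 0.393129×0.6915 = 0.416147
  M+6: 0.393129×0.3085 = 0.121280
Scale to base peak (0.416147) = 100: 23.1 : 88.0 : 100.0 : 29.1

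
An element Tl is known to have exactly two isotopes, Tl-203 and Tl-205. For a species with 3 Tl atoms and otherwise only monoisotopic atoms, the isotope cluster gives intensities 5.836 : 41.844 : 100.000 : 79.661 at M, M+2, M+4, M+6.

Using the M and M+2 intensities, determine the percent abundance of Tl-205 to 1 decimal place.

70.5%

If p is the fraction of Tl that is Tl-203, then I(M+2)/I(M) = [C(3,1)·p^2·(1−p)] / p^3 = 3·(1−p)/p = 41.844/5.836 = 7.1700
(1−p)/p = 7.1700/3 = 2.3900  ⇒  p = 1/(1 + 2.3900) = 0.2950
Tl-203: 29.5%, Tl-205: 70.5%.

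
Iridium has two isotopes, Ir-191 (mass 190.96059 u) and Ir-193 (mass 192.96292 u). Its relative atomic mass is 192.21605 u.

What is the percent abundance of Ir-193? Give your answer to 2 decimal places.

62.70%

Let x be the fractional abundance of Ir-191; then Ir-193 has abundance 1 − x.
190.96059·x + 192.96292·(1 − x) = 192.21605
(190.96059 − 192.96292)·x = 192.21605 − 192.96292
x = -0.74687 / -2.00233 = 0.37300 → 37.30% Ir-191, 62.70% Ir-193.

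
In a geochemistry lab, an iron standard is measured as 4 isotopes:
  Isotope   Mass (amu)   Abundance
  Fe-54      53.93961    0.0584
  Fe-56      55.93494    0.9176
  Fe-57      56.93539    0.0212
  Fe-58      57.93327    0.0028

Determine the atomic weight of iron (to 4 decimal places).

55.8452 amu

Ar = Σ fᵢ·mᵢ = 0.0584 × 53.93961 + 0.9176 × 55.93494 + 0.0212 × 56.93539 + 0.0028 × 57.93327
= 3.150073 + 51.325901 + 1.207030 + 0.162213 = 55.845217 amu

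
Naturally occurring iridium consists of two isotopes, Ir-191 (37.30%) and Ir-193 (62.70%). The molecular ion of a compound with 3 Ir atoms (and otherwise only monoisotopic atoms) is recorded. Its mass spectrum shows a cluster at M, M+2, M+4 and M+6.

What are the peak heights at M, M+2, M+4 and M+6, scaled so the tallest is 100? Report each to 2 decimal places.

The 3 Ir atoms are independent, so intensities follow the terms of (0.3730 + 0.6270)^3.
P(M) = 0.3730^3 = 0.051895
P(M+2) = 3 × 0.3730^2 × 0.6270^1 = 0.261702
P(M+4) = 3 × 0.3730^1 × 0.6270^2 = 0.439911
P(M+6) = 0.6270^3 = 0.246492
The M+4 peak is largest (0.439911); scaling to 100 gives 11.80 : 59.49 : 100.00 : 56.03.

11.80 : 59.49 : 100.00 : 56.03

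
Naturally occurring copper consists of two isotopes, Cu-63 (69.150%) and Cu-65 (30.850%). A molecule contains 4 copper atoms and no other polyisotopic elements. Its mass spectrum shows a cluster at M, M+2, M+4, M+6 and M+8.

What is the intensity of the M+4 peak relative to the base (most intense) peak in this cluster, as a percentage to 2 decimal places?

Term probabilities: M 0.2286, M+2 0.4080, M+4 0.2731, M+6 0.0812, M+8 0.0091. Base peak = M+2.
P(M+2) = C(4,1) × 0.69150^3 × 0.30850^1 = 4 × 0.33065611 × 0.3085 = 0.408030 (base)
P(M+4) = C(4,2) × 0.69150^2 × 0.30850^2 = 6 × 0.47817225 × 0.09517225 = 0.273052
Relative intensity = 0.273052 / 0.408030 × 100 = 66.92

66.92%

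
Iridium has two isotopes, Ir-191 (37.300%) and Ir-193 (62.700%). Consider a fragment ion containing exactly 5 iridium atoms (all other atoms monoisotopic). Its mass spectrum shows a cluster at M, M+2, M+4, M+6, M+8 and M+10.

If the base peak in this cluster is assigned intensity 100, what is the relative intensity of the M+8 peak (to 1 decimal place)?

Term probabilities: M 0.0072, M+2 0.0607, M+4 0.2040, M+6 0.3429, M+8 0.2882, M+10 0.0969. Base peak = M+6.
P(M+6) = C(5,3) × 0.37300^2 × 0.62700^3 = 10 × 0.139129 × 0.24649188 = 0.342942 (base)
P(M+8) = C(5,4) × 0.37300^1 × 0.62700^4 = 5 × 0.3730 × 0.15455041 = 0.288237
Relative intensity = 0.288237 / 0.342942 × 100 = 84.0

84.0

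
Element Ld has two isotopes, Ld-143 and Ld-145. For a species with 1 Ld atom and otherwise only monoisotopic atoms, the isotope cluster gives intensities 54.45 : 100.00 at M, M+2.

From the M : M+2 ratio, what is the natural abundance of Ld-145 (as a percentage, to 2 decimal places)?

64.75%

Write p for the Ld-143 fraction. I(M+2)/I(M) = [C(1,1)·p^0·(1−p)] / p^1 = 1·(1−p)/p = 100.00/54.45 = 1.8365
(1−p)/p = 1.8365/1 = 1.8365  ⇒  p = 1/(1 + 1.8365) = 0.3525
Ld-143: 35.25%, Ld-145: 64.75%.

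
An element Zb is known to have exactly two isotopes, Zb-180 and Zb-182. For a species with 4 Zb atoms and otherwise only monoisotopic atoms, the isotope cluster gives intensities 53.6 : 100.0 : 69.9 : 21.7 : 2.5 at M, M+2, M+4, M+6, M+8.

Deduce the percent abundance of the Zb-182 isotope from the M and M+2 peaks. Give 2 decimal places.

Write p for the Zb-180 fraction. I(M+2)/I(M) = [C(4,1)·p^3·(1−p)] / p^4 = 4·(1−p)/p = 100.0/53.6 = 1.8657
(1−p)/p = 1.8657/4 = 0.4664  ⇒  p = 1/(1 + 0.4664) = 0.6819
Zb-180: 68.19%, Zb-182: 31.81%.

31.81%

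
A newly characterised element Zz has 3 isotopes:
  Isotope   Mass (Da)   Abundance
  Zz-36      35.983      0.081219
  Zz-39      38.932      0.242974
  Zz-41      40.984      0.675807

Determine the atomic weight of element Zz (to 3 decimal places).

40.079 Da

Weight each isotope mass by its fractional abundance: 0.081219 × 35.983 + 0.242974 × 38.932 + 0.675807 × 40.984
= 2.9225 + 9.4595 + 27.6973 = 40.0793 Da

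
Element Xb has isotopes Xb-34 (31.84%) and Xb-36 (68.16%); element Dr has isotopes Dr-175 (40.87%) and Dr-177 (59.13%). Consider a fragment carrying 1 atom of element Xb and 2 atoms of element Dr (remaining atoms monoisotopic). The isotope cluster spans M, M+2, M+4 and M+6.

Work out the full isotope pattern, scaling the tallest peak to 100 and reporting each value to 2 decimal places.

Element Xb pattern (n=1): 0.3184 : 0.6816
Element Dr pattern (n=2): 0.16703569 : 0.48332862 : 0.34963569
Convolve the two distributions (both contribute in 2-u steps):
  M: 0.3184×0.16703569 = 0.053184
  M+2: 0.3184×0.48332862 + 0.6816×0.16703569 = 0.267743
  M+4: 0.3184×0.34963569 + 0.6816×0.48332862 = 0.440761
  M+6: 0.6816×0.34963569 = 0.238312
Scale to base peak (0.440761) = 100: 12.07 : 60.75 : 100.00 : 54.07

12.07 : 60.75 : 100.00 : 54.07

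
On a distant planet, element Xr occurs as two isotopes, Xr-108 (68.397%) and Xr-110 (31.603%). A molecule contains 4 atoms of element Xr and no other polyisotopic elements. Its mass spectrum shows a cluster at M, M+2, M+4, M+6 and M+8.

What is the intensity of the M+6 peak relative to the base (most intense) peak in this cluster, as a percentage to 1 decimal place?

21.3%

Term probabilities: M 0.2189, M+2 0.4045, M+4 0.2803, M+6 0.0864, M+8 0.0100. Base peak = M+2.
P(M+2) = C(4,1) × 0.68397^3 × 0.31603^1 = 4 × 0.3199714 × 0.31603 = 0.404482 (base)
P(M+6) = C(4,3) × 0.68397^1 × 0.31603^3 = 4 × 0.68397 × 0.03156348 = 0.086354
Relative intensity = 0.086354 / 0.404482 × 100 = 21.3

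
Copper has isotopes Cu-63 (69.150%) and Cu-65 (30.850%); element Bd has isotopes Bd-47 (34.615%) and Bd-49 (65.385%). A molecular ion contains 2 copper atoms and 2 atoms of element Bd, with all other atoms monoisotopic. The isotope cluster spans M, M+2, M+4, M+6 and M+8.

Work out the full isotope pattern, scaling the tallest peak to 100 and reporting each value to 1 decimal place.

14.0 : 65.4 : 100.0 : 55.1 : 9.9

Copper pattern (n=2): 0.47817225 : 0.4266555 : 0.09517225
Element Bd pattern (n=2): 0.11981982 : 0.45266036 : 0.42751982
Convolve the two distributions (both contribute in 2-u steps):
  M: 0.47817225×0.11981982 = 0.057295
  M+2: 0.47817225×0.45266036 + 0.4266555×0.11981982 = 0.267571
  M+4: 0.47817225×0.42751982 + 0.4266555×0.45266036 + 0.09517225×0.11981982 = 0.408962
  M+6: 0.4266555×0.42751982 + 0.09517225×0.45266036 = 0.225484
  M+8: 0.09517225×0.42751982 = 0.040688
Scale to base peak (0.408962) = 100: 14.0 : 65.4 : 100.0 : 55.1 : 9.9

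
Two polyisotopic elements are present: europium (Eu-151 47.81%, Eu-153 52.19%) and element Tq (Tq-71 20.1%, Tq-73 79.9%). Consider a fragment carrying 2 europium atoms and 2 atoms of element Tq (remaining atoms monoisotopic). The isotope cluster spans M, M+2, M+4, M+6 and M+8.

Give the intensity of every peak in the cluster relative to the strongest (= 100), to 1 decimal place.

Europium pattern (n=2): 0.22857961 : 0.49904078 : 0.27237961
Element Tq pattern (n=2): 0.040401 : 0.321198 : 0.638401
Convolve the two distributions (both contribute in 2-u steps):
  M: 0.22857961×0.040401 = 0.009235
  M+2: 0.22857961×0.321198 + 0.49904078×0.040401 = 0.093581
  M+4: 0.22857961×0.638401 + 0.49904078×0.321198 + 0.27237961×0.040401 = 0.317221
  M+6: 0.49904078×0.638401 + 0.27237961×0.321198 = 0.406076
  M+8: 0.27237961×0.638401 = 0.173887
Scale to base peak (0.406076) = 100: 2.3 : 23.0 : 78.1 : 100.0 : 42.8

2.3 : 23.0 : 78.1 : 100.0 : 42.8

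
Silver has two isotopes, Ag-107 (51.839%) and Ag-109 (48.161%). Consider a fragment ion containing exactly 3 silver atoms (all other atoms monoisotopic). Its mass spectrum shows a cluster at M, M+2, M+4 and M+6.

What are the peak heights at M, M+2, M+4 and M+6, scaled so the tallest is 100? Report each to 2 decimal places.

The 3 Ag atoms are independent, so intensities follow the terms of (0.51839 + 0.48161)^3.
P(M) = 0.51839^3 = 0.139306
P(M+2) = 3 × 0.51839^2 × 0.48161^1 = 0.388267
P(M+4) = 3 × 0.51839^1 × 0.48161^2 = 0.360719
P(M+6) = 0.48161^3 = 0.111709
The M+2 peak is largest (0.388267); scaling to 100 gives 35.88 : 100.00 : 92.90 : 28.77.

35.88 : 100.00 : 92.90 : 28.77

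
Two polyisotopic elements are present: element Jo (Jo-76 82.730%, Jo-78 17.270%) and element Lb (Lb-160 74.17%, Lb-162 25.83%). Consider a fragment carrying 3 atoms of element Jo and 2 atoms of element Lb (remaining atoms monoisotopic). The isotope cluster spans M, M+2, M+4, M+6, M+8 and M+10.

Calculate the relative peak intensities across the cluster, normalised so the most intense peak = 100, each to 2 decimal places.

75.60 : 100.00 : 52.03 : 13.31 : 1.68 : 0.08

Element Jo pattern (n=3): 0.56622504 : 0.35460074 : 0.07402339 : 0.00515083
Element Lb pattern (n=2): 0.55011889 : 0.38316222 : 0.06671889
Convolve the two distributions (both contribute in 2-u steps):
  M: 0.56622504×0.55011889 = 0.311491
  M+2: 0.56622504×0.38316222 + 0.35460074×0.55011889 = 0.412029
  M+4: 0.56622504×0.06671889 + 0.35460074×0.38316222 + 0.07402339×0.55011889 = 0.214369
  M+6: 0.35460074×0.06671889 + 0.07402339×0.38316222 + 0.00515083×0.55011889 = 0.054855
  M+8: 0.07402339×0.06671889 + 0.00515083×0.38316222 = 0.006912
  M+10: 0.00515083×0.06671889 = 0.000344
Scale to base peak (0.412029) = 100: 75.60 : 100.00 : 52.03 : 13.31 : 1.68 : 0.08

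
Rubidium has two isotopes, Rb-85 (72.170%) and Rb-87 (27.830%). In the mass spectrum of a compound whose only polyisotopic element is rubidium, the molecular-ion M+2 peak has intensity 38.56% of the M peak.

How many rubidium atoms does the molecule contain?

1

For n independent Rb atoms, I(M+2)/I(M) = n · (abundance Rb-87) / (abundance Rb-85) = n · 0.27830/0.72170.
n = 0.3856 × 0.72170/0.27830 = 1.00 ≈ 1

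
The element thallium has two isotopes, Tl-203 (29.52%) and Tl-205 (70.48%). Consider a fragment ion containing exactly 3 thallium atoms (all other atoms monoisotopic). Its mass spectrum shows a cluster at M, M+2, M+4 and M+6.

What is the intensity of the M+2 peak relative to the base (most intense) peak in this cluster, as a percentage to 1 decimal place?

41.9%

(0.2952 + 0.7048)^3 gives M 0.0257, M+2 0.1843, M+4 0.4399, M+6 0.3501; the largest is M+4.
P(M+4) = C(3,2) × 0.2952^1 × 0.7048^2 = 3 × 0.2952 × 0.49674304 = 0.439916 (base)
P(M+2) = C(3,1) × 0.2952^2 × 0.7048^1 = 3 × 0.08714304 × 0.7048 = 0.184255
Relative intensity = 0.184255 / 0.439916 × 100 = 41.9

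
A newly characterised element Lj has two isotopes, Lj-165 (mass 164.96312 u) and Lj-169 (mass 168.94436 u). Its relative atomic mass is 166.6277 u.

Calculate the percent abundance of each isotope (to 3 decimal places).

Lj-165: 58.189%, Lj-169: 41.811%

Writing the weighted mean with unknown fraction x of Lj-165:
164.96312·x + 168.94436·(1 − x) = 166.6277
(164.96312 − 168.94436)·x = 166.6277 − 168.94436
x = -2.31666 / -3.98124 = 0.58189 → 58.189% Lj-165, 41.811% Lj-169.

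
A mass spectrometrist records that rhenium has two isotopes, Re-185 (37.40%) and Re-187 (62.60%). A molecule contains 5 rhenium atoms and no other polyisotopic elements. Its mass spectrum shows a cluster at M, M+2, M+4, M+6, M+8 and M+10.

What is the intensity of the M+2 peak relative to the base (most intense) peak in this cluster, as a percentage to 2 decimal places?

17.85%

(0.3740 + 0.6260)^5 gives M 0.0073, M+2 0.0612, M+4 0.2050, M+6 0.3431, M+8 0.2872, M+10 0.0961; the largest is M+6.
P(M+6) = C(5,3) × 0.3740^2 × 0.6260^3 = 10 × 0.139876 × 0.24531438 = 0.343136 (base)
P(M+2) = C(5,1) × 0.3740^4 × 0.6260^1 = 5 × 0.0195653 × 0.6260 = 0.061239
Relative intensity = 0.061239 / 0.343136 × 100 = 17.85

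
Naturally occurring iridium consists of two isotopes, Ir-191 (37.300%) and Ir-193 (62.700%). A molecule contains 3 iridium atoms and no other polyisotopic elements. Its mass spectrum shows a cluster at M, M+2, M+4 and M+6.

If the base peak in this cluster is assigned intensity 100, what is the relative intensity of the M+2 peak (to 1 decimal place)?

Term probabilities: M 0.0519, M+2 0.2617, M+4 0.4399, M+6 0.2465. Base peak = M+4.
P(M+4) = C(3,2) × 0.37300^1 × 0.62700^2 = 3 × 0.3730 × 0.393129 = 0.439911 (base)
P(M+2) = C(3,1) × 0.37300^2 × 0.62700^1 = 3 × 0.139129 × 0.6270 = 0.261702
Relative intensity = 0.261702 / 0.439911 × 100 = 59.5

59.5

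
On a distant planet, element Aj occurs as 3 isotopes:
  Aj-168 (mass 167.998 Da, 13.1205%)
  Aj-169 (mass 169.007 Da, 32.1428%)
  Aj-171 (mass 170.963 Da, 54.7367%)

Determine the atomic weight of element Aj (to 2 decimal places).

Ar = Σ fᵢ·mᵢ = 0.131205 × 167.998 + 0.321428 × 169.007 + 0.547367 × 170.963
= 22.0422 + 54.3236 + 93.5795 = 169.9453 Da

169.95 Da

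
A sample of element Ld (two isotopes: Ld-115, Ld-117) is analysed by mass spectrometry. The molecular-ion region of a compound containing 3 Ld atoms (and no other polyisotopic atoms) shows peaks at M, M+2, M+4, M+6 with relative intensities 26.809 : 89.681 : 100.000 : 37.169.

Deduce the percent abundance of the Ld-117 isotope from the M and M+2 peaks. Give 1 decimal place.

52.7%

Let p = fractional abundance of Ld-115. I(M+2)/I(M) = [C(3,1)·p^2·(1−p)] / p^3 = 3·(1−p)/p = 89.681/26.809 = 3.3452
(1−p)/p = 3.3452/3 = 1.1151  ⇒  p = 1/(1 + 1.1151) = 0.4728
Ld-115: 47.3%, Ld-117: 52.7%.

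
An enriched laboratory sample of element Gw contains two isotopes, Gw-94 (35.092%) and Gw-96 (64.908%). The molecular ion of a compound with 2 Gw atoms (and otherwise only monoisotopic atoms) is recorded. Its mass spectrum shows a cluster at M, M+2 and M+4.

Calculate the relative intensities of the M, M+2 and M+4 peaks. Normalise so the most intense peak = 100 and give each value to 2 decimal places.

Expanding (0.35092 + 0.64908)^2:
P(M) = 0.35092^2 = 0.123145
P(M+2) = 2 × 0.35092^1 × 0.64908^1 = 0.455550
P(M+4) = 0.64908^2 = 0.421305
The M+2 peak is largest (0.455550); scaling to 100 gives 27.03 : 100.00 : 92.48.

27.03 : 100.00 : 92.48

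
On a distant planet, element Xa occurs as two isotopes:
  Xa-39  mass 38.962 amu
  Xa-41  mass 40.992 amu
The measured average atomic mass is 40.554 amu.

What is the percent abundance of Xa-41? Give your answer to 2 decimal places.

Let x be the fractional abundance of Xa-39; then Xa-41 has abundance 1 − x.
38.962·x + 40.992·(1 − x) = 40.554
(38.962 − 40.992)·x = 40.554 − 40.992
x = -0.438 / -2.030 = 0.21576 → 21.58% Xa-39, 78.42% Xa-41.

78.42%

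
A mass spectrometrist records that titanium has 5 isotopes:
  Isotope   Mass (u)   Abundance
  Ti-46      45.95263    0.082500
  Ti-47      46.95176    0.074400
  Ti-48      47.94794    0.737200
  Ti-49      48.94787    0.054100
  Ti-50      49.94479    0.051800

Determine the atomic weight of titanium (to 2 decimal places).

47.87 u

Ar = Σ fᵢ·mᵢ = 0.082500 × 45.95263 + 0.074400 × 46.95176 + 0.737200 × 47.94794 + 0.054100 × 48.94787 + 0.051800 × 49.94479
= 3.791092 + 3.493211 + 35.347221 + 2.648080 + 2.587140 = 47.866744 u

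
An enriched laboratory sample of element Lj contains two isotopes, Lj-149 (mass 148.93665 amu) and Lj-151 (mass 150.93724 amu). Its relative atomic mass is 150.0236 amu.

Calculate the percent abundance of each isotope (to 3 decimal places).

Writing the weighted mean with unknown fraction x of Lj-149:
148.93665·x + 150.93724·(1 − x) = 150.0236
(148.93665 − 150.93724)·x = 150.0236 − 150.93724
x = -0.91364 / -2.00059 = 0.45669 → 45.669% Lj-149, 54.331% Lj-151.

Lj-149: 45.669%, Lj-151: 54.331%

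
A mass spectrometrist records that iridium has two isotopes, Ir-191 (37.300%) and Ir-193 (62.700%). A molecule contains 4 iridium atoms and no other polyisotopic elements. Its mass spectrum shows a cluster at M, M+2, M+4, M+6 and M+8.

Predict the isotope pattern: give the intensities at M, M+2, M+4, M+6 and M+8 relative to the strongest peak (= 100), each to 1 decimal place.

Each Ir atom is independently Ir-191 (p = 0.37300) or Ir-193 (q = 0.62700); the cluster is the binomial expansion (p + q)^4.
P(M) = 0.37300^4 = 0.019357
P(M+2) = 4 × 0.37300^3 × 0.62700^1 = 0.130153
P(M+4) = 6 × 0.37300^2 × 0.62700^2 = 0.328174
P(M+6) = 4 × 0.37300^1 × 0.62700^3 = 0.367766
P(M+8) = 0.62700^4 = 0.154550
The M+6 peak is largest (0.367766); scaling to 100 gives 5.3 : 35.4 : 89.2 : 100.0 : 42.0.

5.3 : 35.4 : 89.2 : 100.0 : 42.0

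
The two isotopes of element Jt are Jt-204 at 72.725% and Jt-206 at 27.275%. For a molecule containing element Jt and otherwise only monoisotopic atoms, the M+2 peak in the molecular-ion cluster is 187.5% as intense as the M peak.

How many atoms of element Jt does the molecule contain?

With n Jt atoms, P(M+2)/P(M) = C(n,1)·p^(n−1)q / p^n = n·q/p = n · 0.27275/0.72725.
n = 1.875 × 0.72725/0.27275 = 5.00 ≈ 5

5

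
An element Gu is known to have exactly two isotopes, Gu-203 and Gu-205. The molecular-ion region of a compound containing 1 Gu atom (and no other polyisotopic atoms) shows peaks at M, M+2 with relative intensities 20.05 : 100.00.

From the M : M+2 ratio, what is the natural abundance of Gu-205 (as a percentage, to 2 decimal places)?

83.30%

Let p = fractional abundance of Gu-203. I(M+2)/I(M) = [C(1,1)·p^0·(1−p)] / p^1 = 1·(1−p)/p = 100.00/20.05 = 4.9875
(1−p)/p = 4.9875/1 = 4.9875  ⇒  p = 1/(1 + 4.9875) = 0.1670
Gu-203: 16.70%, Gu-205: 83.30%.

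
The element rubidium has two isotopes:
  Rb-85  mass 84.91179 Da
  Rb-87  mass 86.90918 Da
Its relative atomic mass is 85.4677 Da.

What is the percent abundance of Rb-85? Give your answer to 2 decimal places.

Writing the weighted mean with unknown fraction x of Rb-85:
84.91179·x + 86.90918·(1 − x) = 85.4677
(84.91179 − 86.90918)·x = 85.4677 − 86.90918
x = -1.44148 / -1.99739 = 0.72168 → 72.17% Rb-85, 27.83% Rb-87.

72.17%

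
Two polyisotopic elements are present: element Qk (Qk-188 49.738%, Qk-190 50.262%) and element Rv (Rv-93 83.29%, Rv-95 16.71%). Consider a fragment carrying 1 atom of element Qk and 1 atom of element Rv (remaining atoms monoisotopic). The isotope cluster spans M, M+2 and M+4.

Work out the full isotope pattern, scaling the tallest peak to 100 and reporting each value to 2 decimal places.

Element Qk pattern (n=1): 0.49738 : 0.50262
Element Rv pattern (n=1): 0.8329 : 0.1671
Convolve the two distributions (both contribute in 2-u steps):
  M: 0.49738×0.8329 = 0.414268
  M+2: 0.49738×0.1671 + 0.50262×0.8329 = 0.501744
  M+4: 0.50262×0.1671 = 0.083988
Scale to base peak (0.501744) = 100: 82.57 : 100.00 : 16.74

82.57 : 100.00 : 16.74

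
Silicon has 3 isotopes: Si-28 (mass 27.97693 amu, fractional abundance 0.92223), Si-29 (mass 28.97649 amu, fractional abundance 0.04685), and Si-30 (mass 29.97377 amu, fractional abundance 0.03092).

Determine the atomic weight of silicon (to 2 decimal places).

Average mass = Σ (abundance × isotope mass) = 0.92223 × 27.97693 + 0.04685 × 28.97649 + 0.03092 × 29.97377
= 25.801164 + 1.357549 + 0.926789 = 28.085502 amu

28.09 amu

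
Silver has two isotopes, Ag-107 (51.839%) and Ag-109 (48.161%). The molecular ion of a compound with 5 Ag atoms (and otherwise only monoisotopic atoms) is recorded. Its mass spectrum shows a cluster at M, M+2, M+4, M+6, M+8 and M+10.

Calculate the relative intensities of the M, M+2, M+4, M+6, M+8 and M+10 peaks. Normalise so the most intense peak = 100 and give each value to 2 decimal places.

11.59 : 53.82 : 100.00 : 92.90 : 43.16 : 8.02

The 5 Ag atoms are independent, so intensities follow the terms of (0.51839 + 0.48161)^5.
P(M) = 0.51839^5 = 0.037435
P(M+2) = 5 × 0.51839^4 × 0.48161^1 = 0.173897
P(M+4) = 10 × 0.51839^3 × 0.48161^2 = 0.323118
P(M+6) = 10 × 0.51839^2 × 0.48161^3 = 0.300192
P(M+8) = 5 × 0.51839^1 × 0.48161^4 = 0.139447
P(M+10) = 0.48161^5 = 0.025911
The M+4 peak is largest (0.323118); scaling to 100 gives 11.59 : 53.82 : 100.00 : 92.90 : 43.16 : 8.02.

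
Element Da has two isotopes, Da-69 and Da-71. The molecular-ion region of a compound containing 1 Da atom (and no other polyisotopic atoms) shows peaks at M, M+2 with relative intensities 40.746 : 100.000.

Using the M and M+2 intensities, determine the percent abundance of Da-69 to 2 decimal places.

Write p for the Da-69 fraction. I(M+2)/I(M) = [C(1,1)·p^0·(1−p)] / p^1 = 1·(1−p)/p = 100.000/40.746 = 2.4542
(1−p)/p = 2.4542/1 = 2.4542  ⇒  p = 1/(1 + 2.4542) = 0.2895
Da-69: 28.95%, Da-71: 71.05%.

28.95%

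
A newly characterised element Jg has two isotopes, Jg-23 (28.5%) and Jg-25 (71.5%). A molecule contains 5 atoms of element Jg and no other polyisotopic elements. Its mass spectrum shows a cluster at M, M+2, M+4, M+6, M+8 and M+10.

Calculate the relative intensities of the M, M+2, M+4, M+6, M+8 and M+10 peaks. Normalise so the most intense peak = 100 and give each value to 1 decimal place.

Each Jg atom is independently Jg-23 (p = 0.285) or Jg-25 (q = 0.715); the cluster is the binomial expansion (p + q)^5.
P(M) = 0.285^5 = 0.001880
P(M+2) = 5 × 0.285^4 × 0.715^1 = 0.023586
P(M+4) = 10 × 0.285^3 × 0.715^2 = 0.118344
P(M+6) = 10 × 0.285^2 × 0.715^3 = 0.296898
P(M+8) = 5 × 0.285^1 × 0.715^4 = 0.372425
P(M+10) = 0.715^5 = 0.186866
The M+8 peak is largest (0.372425); scaling to 100 gives 0.5 : 6.3 : 31.8 : 79.7 : 100.0 : 50.2.

0.5 : 6.3 : 31.8 : 79.7 : 100.0 : 50.2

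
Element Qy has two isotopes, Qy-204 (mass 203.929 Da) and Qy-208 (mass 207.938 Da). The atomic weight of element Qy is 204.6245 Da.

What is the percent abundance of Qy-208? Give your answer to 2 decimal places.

17.35%

Writing the weighted mean with unknown fraction x of Qy-204:
203.929·x + 207.938·(1 − x) = 204.6245
(203.929 − 207.938)·x = 204.6245 − 207.938
x = -3.3135 / -4.009 = 0.82652 → 82.65% Qy-204, 17.35% Qy-208.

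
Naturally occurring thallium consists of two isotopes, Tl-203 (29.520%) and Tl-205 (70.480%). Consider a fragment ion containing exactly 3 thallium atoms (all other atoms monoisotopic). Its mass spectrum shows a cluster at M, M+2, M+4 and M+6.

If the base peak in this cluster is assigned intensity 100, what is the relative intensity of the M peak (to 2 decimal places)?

Binomial terms of (0.29520 + 0.70480)^3: M 0.0257, M+2 0.1843, M+4 0.4399, M+6 0.3501 → M+4 is the base peak.
P(M+4) = C(3,2) × 0.29520^1 × 0.70480^2 = 3 × 0.2952 × 0.49674304 = 0.439916 (base)
P(M) = C(3,0) × 0.29520^3 × 0.70480^0 = 1 × 0.02572463 × 1.0000 = 0.025725
Relative intensity = 0.025725 / 0.439916 × 100 = 5.85

5.85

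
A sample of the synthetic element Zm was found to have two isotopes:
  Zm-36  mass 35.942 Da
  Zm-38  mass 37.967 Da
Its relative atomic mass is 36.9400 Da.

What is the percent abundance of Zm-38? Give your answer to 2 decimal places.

Let x be the fractional abundance of Zm-36; then Zm-38 has abundance 1 − x.
35.942·x + 37.967·(1 − x) = 36.9400
(35.942 − 37.967)·x = 36.9400 − 37.967
x = -1.0270 / -2.025 = 0.50716 → 50.72% Zm-36, 49.28% Zm-38.

49.28%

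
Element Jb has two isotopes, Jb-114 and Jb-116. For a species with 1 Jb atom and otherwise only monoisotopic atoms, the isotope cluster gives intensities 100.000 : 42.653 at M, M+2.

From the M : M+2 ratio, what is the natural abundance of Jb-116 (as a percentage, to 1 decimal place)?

29.9%

Write p for the Jb-114 fraction. I(M+2)/I(M) = [C(1,1)·p^0·(1−p)] / p^1 = 1·(1−p)/p = 42.653/100.000 = 0.4265
(1−p)/p = 0.4265/1 = 0.4265  ⇒  p = 1/(1 + 0.4265) = 0.7010
Jb-114: 70.1%, Jb-116: 29.9%.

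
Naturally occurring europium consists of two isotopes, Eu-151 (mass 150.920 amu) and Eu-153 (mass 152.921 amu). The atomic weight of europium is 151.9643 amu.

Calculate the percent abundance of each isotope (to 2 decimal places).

Eu-151: 47.81%, Eu-153: 52.19%

Let x be the fractional abundance of Eu-151; then Eu-153 has abundance 1 − x.
150.920·x + 152.921·(1 − x) = 151.9643
(150.920 − 152.921)·x = 151.9643 − 152.921
x = -0.9567 / -2.001 = 0.47811 → 47.81% Eu-151, 52.19% Eu-153.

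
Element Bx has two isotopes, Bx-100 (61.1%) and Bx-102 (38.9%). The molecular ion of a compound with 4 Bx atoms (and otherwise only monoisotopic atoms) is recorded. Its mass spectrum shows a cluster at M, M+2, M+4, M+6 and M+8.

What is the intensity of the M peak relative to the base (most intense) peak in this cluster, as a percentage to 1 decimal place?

Term probabilities: M 0.1394, M+2 0.3549, M+4 0.3389, M+6 0.1439, M+8 0.0229. Base peak = M+2.
P(M+2) = C(4,1) × 0.611^3 × 0.389^1 = 4 × 0.22809913 × 0.3890 = 0.354922 (base)
P(M) = C(4,0) × 0.611^4 × 0.389^0 = 1 × 0.13936857 × 1.0000 = 0.139369
Relative intensity = 0.139369 / 0.354922 × 100 = 39.3

39.3%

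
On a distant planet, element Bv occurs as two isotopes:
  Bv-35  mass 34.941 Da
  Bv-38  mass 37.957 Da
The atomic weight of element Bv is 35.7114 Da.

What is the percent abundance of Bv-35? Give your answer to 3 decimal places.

74.456%

Let x be the fractional abundance of Bv-35; then Bv-38 has abundance 1 − x.
34.941·x + 37.957·(1 − x) = 35.7114
(34.941 − 37.957)·x = 35.7114 − 37.957
x = -2.2456 / -3.016 = 0.74456 → 74.456% Bv-35, 25.544% Bv-38.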